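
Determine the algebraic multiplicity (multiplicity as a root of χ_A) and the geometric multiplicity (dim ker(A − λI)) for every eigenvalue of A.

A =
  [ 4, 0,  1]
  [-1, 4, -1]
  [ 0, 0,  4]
λ = 4: alg = 3, geom = 1

Step 1 — factor the characteristic polynomial to read off the algebraic multiplicities:
  χ_A(x) = (x - 4)^3

Step 2 — compute geometric multiplicities via the rank-nullity identity g(λ) = n − rank(A − λI):
  rank(A − (4)·I) = 2, so dim ker(A − (4)·I) = n − 2 = 1

Summary:
  λ = 4: algebraic multiplicity = 3, geometric multiplicity = 1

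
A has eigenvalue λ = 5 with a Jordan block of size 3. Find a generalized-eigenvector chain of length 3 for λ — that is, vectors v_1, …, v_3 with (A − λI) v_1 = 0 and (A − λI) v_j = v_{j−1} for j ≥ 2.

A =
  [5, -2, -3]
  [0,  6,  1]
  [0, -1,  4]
A Jordan chain for λ = 5 of length 3:
v_1 = (1, 0, 0)ᵀ
v_2 = (-2, 1, -1)ᵀ
v_3 = (0, 1, 0)ᵀ

Let N = A − (5)·I. We want v_3 with N^3 v_3 = 0 but N^2 v_3 ≠ 0; then v_{j-1} := N · v_j for j = 3, …, 2.

Pick v_3 = (0, 1, 0)ᵀ.
Then v_2 = N · v_3 = (-2, 1, -1)ᵀ.
Then v_1 = N · v_2 = (1, 0, 0)ᵀ.

Sanity check: (A − (5)·I) v_1 = (0, 0, 0)ᵀ = 0. ✓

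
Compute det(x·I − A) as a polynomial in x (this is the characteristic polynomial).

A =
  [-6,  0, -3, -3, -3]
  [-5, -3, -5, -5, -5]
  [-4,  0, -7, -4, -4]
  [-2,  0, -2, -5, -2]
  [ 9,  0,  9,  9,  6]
x^5 + 15*x^4 + 90*x^3 + 270*x^2 + 405*x + 243

Expanding det(x·I − A) (e.g. by cofactor expansion or by noting that A is similar to its Jordan form J, which has the same characteristic polynomial as A) gives
  χ_A(x) = x^5 + 15*x^4 + 90*x^3 + 270*x^2 + 405*x + 243
which factors as (x + 3)^5. The eigenvalues (with algebraic multiplicities) are λ = -3 with multiplicity 5.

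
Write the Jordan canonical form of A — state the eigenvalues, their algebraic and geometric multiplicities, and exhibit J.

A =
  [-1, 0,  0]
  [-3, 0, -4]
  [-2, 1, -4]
J_2(-2) ⊕ J_1(-1)

The characteristic polynomial is
  det(x·I − A) = x^3 + 5*x^2 + 8*x + 4 = (x + 1)*(x + 2)^2

Eigenvalues and multiplicities (the geometric multiplicity of λ is n − rank(A − λI), which equals the number of Jordan blocks for λ):
  λ = -2: algebraic multiplicity = 2, geometric multiplicity = 1
  λ = -1: algebraic multiplicity = 1, geometric multiplicity = 1

Determining the block sizes for each eigenvalue:
  λ = -2: one block (gm = 1), so the single block has size am = 2 → block sizes [2]
  λ = -1: one block (gm = 1), so the single block has size am = 1 → block sizes [1]

Assembling the blocks gives a Jordan form
J =
  [-2,  1,  0]
  [ 0, -2,  0]
  [ 0,  0, -1]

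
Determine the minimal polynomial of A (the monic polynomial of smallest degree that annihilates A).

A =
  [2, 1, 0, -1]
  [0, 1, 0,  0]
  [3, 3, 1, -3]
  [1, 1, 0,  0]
x^2 - 2*x + 1

The characteristic polynomial is χ_A(x) = (x - 1)^4, so the eigenvalues are known. The minimal polynomial is
  m_A(x) = Π_λ (x − λ)^{k_λ}
where k_λ is the size of the *largest* Jordan block for λ (equivalently, the smallest k with (A − λI)^k v = 0 for every generalised eigenvector v of λ).

  λ = 1: largest Jordan block has size 2, contributing (x − 1)^2

So m_A(x) = (x - 1)^2 = x^2 - 2*x + 1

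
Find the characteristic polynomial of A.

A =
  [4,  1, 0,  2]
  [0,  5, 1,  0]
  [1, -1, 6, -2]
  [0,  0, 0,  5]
x^4 - 20*x^3 + 150*x^2 - 500*x + 625

Expanding det(x·I − A) (e.g. by cofactor expansion or by noting that A is similar to its Jordan form J, which has the same characteristic polynomial as A) gives
  χ_A(x) = x^4 - 20*x^3 + 150*x^2 - 500*x + 625
which factors as (x - 5)^4. The eigenvalues (with algebraic multiplicities) are λ = 5 with multiplicity 4.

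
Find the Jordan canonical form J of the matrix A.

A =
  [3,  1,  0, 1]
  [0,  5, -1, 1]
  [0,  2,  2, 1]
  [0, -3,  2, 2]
J_3(3) ⊕ J_1(3)

The characteristic polynomial is
  det(x·I − A) = x^4 - 12*x^3 + 54*x^2 - 108*x + 81 = (x - 3)^4

Eigenvalues and multiplicities (the geometric multiplicity of λ is n − rank(A − λI), which equals the number of Jordan blocks for λ):
  λ = 3: algebraic multiplicity = 4, geometric multiplicity = 2

Determining the block sizes for each eigenvalue:
  λ = 3: with am = 4 and gm = 2, the partition is not yet determined (e.g. several partitions of 4 into 2 parts exist). Let N = A − (3)·I. Computing rank(N^1) = 2, rank(N^2) = 1, rank(N^3) = 0; the number of blocks of size ≥ j is rank(N^{j−1}) − rank(N^j), giving [2, 1, 1]. So we have 1 block(s) of size 3, 1 block(s) of size 1 → block sizes [3, 1]

Assembling the blocks gives a Jordan form
J =
  [3, 1, 0, 0]
  [0, 3, 1, 0]
  [0, 0, 3, 0]
  [0, 0, 0, 3]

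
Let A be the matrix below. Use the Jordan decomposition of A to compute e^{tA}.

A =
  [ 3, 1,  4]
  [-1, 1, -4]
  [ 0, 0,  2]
e^{tA} =
  [t*exp(2*t) + exp(2*t), t*exp(2*t), 4*t*exp(2*t)]
  [-t*exp(2*t), -t*exp(2*t) + exp(2*t), -4*t*exp(2*t)]
  [0, 0, exp(2*t)]

Strategy: write A = P · J · P⁻¹ where J is a Jordan canonical form, so e^{tA} = P · e^{tJ} · P⁻¹, and e^{tJ} can be computed block-by-block.

A has Jordan form
J =
  [2, 1, 0]
  [0, 2, 0]
  [0, 0, 2]
(up to reordering of blocks).

Per-block formulas:
  For a 1×1 block at λ = 2: exp(t · [2]) = [e^(2t)].
  For a 2×2 Jordan block J_2(2): exp(t · J_2(2)) = e^(2t)·(I + t·N), where N is the 2×2 nilpotent shift.

After assembling e^{tJ} and conjugating by P, we get:

e^{tA} =
  [t*exp(2*t) + exp(2*t), t*exp(2*t), 4*t*exp(2*t)]
  [-t*exp(2*t), -t*exp(2*t) + exp(2*t), -4*t*exp(2*t)]
  [0, 0, exp(2*t)]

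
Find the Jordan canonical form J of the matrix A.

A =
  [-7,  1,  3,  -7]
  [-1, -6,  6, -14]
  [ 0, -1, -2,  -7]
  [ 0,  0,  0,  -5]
J_3(-5) ⊕ J_1(-5)

The characteristic polynomial is
  det(x·I − A) = x^4 + 20*x^3 + 150*x^2 + 500*x + 625 = (x + 5)^4

Eigenvalues and multiplicities (the geometric multiplicity of λ is n − rank(A − λI), which equals the number of Jordan blocks for λ):
  λ = -5: algebraic multiplicity = 4, geometric multiplicity = 2

Determining the block sizes for each eigenvalue:
  λ = -5: with am = 4 and gm = 2, the partition is not yet determined (e.g. several partitions of 4 into 2 parts exist). Let N = A − (-5)·I. Computing rank(N^1) = 2, rank(N^2) = 1, rank(N^3) = 0; the number of blocks of size ≥ j is rank(N^{j−1}) − rank(N^j), giving [2, 1, 1]. So we have 1 block(s) of size 3, 1 block(s) of size 1 → block sizes [3, 1]

Assembling the blocks gives a Jordan form
J =
  [-5,  1,  0,  0]
  [ 0, -5,  1,  0]
  [ 0,  0, -5,  0]
  [ 0,  0,  0, -5]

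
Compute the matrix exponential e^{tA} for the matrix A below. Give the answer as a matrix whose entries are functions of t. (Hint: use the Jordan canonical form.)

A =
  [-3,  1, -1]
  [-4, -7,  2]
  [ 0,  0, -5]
e^{tA} =
  [2*t*exp(-5*t) + exp(-5*t), t*exp(-5*t), -t*exp(-5*t)]
  [-4*t*exp(-5*t), -2*t*exp(-5*t) + exp(-5*t), 2*t*exp(-5*t)]
  [0, 0, exp(-5*t)]

Strategy: write A = P · J · P⁻¹ where J is a Jordan canonical form, so e^{tA} = P · e^{tJ} · P⁻¹, and e^{tJ} can be computed block-by-block.

A has Jordan form
J =
  [-5,  1,  0]
  [ 0, -5,  0]
  [ 0,  0, -5]
(up to reordering of blocks).

Per-block formulas:
  For a 1×1 block at λ = -5: exp(t · [-5]) = [e^(-5t)].
  For a 2×2 Jordan block J_2(-5): exp(t · J_2(-5)) = e^(-5t)·(I + t·N), where N is the 2×2 nilpotent shift.

After assembling e^{tJ} and conjugating by P, we get:

e^{tA} =
  [2*t*exp(-5*t) + exp(-5*t), t*exp(-5*t), -t*exp(-5*t)]
  [-4*t*exp(-5*t), -2*t*exp(-5*t) + exp(-5*t), 2*t*exp(-5*t)]
  [0, 0, exp(-5*t)]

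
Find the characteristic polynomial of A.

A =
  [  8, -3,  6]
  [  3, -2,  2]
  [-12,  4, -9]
x^3 + 3*x^2 + 3*x + 1

Expanding det(x·I − A) (e.g. by cofactor expansion or by noting that A is similar to its Jordan form J, which has the same characteristic polynomial as A) gives
  χ_A(x) = x^3 + 3*x^2 + 3*x + 1
which factors as (x + 1)^3. The eigenvalues (with algebraic multiplicities) are λ = -1 with multiplicity 3.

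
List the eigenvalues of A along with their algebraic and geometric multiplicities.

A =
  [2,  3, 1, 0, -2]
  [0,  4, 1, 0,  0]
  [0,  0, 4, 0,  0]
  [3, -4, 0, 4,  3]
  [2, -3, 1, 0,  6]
λ = 4: alg = 5, geom = 2

Step 1 — factor the characteristic polynomial to read off the algebraic multiplicities:
  χ_A(x) = (x - 4)^5

Step 2 — compute geometric multiplicities via the rank-nullity identity g(λ) = n − rank(A − λI):
  rank(A − (4)·I) = 3, so dim ker(A − (4)·I) = n − 3 = 2

Summary:
  λ = 4: algebraic multiplicity = 5, geometric multiplicity = 2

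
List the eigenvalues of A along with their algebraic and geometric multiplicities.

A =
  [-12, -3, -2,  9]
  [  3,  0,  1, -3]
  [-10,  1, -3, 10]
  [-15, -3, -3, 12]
λ = -3: alg = 1, geom = 1; λ = 0: alg = 3, geom = 1

Step 1 — factor the characteristic polynomial to read off the algebraic multiplicities:
  χ_A(x) = x^3*(x + 3)

Step 2 — compute geometric multiplicities via the rank-nullity identity g(λ) = n − rank(A − λI):
  rank(A − (-3)·I) = 3, so dim ker(A − (-3)·I) = n − 3 = 1
  rank(A − (0)·I) = 3, so dim ker(A − (0)·I) = n − 3 = 1

Summary:
  λ = -3: algebraic multiplicity = 1, geometric multiplicity = 1
  λ = 0: algebraic multiplicity = 3, geometric multiplicity = 1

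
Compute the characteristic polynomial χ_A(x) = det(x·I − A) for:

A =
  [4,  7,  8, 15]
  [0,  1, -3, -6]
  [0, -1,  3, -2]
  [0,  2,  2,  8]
x^4 - 16*x^3 + 96*x^2 - 256*x + 256

Expanding det(x·I − A) (e.g. by cofactor expansion or by noting that A is similar to its Jordan form J, which has the same characteristic polynomial as A) gives
  χ_A(x) = x^4 - 16*x^3 + 96*x^2 - 256*x + 256
which factors as (x - 4)^4. The eigenvalues (with algebraic multiplicities) are λ = 4 with multiplicity 4.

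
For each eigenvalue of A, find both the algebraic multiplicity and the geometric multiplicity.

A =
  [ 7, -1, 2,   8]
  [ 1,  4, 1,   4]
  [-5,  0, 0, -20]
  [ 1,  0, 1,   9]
λ = 5: alg = 4, geom = 2

Step 1 — factor the characteristic polynomial to read off the algebraic multiplicities:
  χ_A(x) = (x - 5)^4

Step 2 — compute geometric multiplicities via the rank-nullity identity g(λ) = n − rank(A − λI):
  rank(A − (5)·I) = 2, so dim ker(A − (5)·I) = n − 2 = 2

Summary:
  λ = 5: algebraic multiplicity = 4, geometric multiplicity = 2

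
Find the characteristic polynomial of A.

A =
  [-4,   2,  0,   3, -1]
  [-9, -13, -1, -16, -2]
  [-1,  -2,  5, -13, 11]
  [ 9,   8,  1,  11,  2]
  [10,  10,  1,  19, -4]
x^5 + 5*x^4 - 50*x^3 - 250*x^2 + 625*x + 3125

Expanding det(x·I − A) (e.g. by cofactor expansion or by noting that A is similar to its Jordan form J, which has the same characteristic polynomial as A) gives
  χ_A(x) = x^5 + 5*x^4 - 50*x^3 - 250*x^2 + 625*x + 3125
which factors as (x - 5)^2*(x + 5)^3. The eigenvalues (with algebraic multiplicities) are λ = -5 with multiplicity 3, λ = 5 with multiplicity 2.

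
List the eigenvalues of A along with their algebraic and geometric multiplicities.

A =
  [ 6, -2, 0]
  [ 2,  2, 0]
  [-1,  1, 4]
λ = 4: alg = 3, geom = 2

Step 1 — factor the characteristic polynomial to read off the algebraic multiplicities:
  χ_A(x) = (x - 4)^3

Step 2 — compute geometric multiplicities via the rank-nullity identity g(λ) = n − rank(A − λI):
  rank(A − (4)·I) = 1, so dim ker(A − (4)·I) = n − 1 = 2

Summary:
  λ = 4: algebraic multiplicity = 3, geometric multiplicity = 2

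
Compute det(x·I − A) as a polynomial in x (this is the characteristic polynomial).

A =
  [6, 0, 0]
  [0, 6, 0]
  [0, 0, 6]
x^3 - 18*x^2 + 108*x - 216

Expanding det(x·I − A) (e.g. by cofactor expansion or by noting that A is similar to its Jordan form J, which has the same characteristic polynomial as A) gives
  χ_A(x) = x^3 - 18*x^2 + 108*x - 216
which factors as (x - 6)^3. The eigenvalues (with algebraic multiplicities) are λ = 6 with multiplicity 3.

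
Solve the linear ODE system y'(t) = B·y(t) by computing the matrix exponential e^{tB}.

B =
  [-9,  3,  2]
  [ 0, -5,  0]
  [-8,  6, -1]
e^{tB} =
  [-4*t*exp(-5*t) + exp(-5*t), 3*t*exp(-5*t), 2*t*exp(-5*t)]
  [0, exp(-5*t), 0]
  [-8*t*exp(-5*t), 6*t*exp(-5*t), 4*t*exp(-5*t) + exp(-5*t)]

Strategy: write B = P · J · P⁻¹ where J is a Jordan canonical form, so e^{tB} = P · e^{tJ} · P⁻¹, and e^{tJ} can be computed block-by-block.

B has Jordan form
J =
  [-5,  1,  0]
  [ 0, -5,  0]
  [ 0,  0, -5]
(up to reordering of blocks).

Per-block formulas:
  For a 1×1 block at λ = -5: exp(t · [-5]) = [e^(-5t)].
  For a 2×2 Jordan block J_2(-5): exp(t · J_2(-5)) = e^(-5t)·(I + t·N), where N is the 2×2 nilpotent shift.

After assembling e^{tJ} and conjugating by P, we get:

e^{tB} =
  [-4*t*exp(-5*t) + exp(-5*t), 3*t*exp(-5*t), 2*t*exp(-5*t)]
  [0, exp(-5*t), 0]
  [-8*t*exp(-5*t), 6*t*exp(-5*t), 4*t*exp(-5*t) + exp(-5*t)]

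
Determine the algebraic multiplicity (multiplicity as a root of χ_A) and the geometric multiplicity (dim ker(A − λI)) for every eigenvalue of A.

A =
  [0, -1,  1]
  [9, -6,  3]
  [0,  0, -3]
λ = -3: alg = 3, geom = 2

Step 1 — factor the characteristic polynomial to read off the algebraic multiplicities:
  χ_A(x) = (x + 3)^3

Step 2 — compute geometric multiplicities via the rank-nullity identity g(λ) = n − rank(A − λI):
  rank(A − (-3)·I) = 1, so dim ker(A − (-3)·I) = n − 1 = 2

Summary:
  λ = -3: algebraic multiplicity = 3, geometric multiplicity = 2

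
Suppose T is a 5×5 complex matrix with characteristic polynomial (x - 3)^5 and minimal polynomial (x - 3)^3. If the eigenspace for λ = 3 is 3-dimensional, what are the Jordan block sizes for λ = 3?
Block sizes for λ = 3: [3, 1, 1]

Step 1 — from the characteristic polynomial, algebraic multiplicity of λ = 3 is 5. From dim ker(T − (3)·I) = 3, there are exactly 3 Jordan blocks for λ = 3.
Step 2 — from the minimal polynomial, the factor (x − 3)^3 tells us the largest block for λ = 3 has size 3.
Step 3 — with total size 5, 3 blocks, and largest block 3, the block sizes (in nonincreasing order) are [3, 1, 1].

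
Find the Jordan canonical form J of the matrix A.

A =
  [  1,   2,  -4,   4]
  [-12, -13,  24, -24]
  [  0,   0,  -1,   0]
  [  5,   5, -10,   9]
J_2(-1) ⊕ J_1(-1) ⊕ J_1(-1)

The characteristic polynomial is
  det(x·I − A) = x^4 + 4*x^3 + 6*x^2 + 4*x + 1 = (x + 1)^4

Eigenvalues and multiplicities (the geometric multiplicity of λ is n − rank(A − λI), which equals the number of Jordan blocks for λ):
  λ = -1: algebraic multiplicity = 4, geometric multiplicity = 3

Determining the block sizes for each eigenvalue:
  λ = -1: 3 blocks summing to 4 forces exactly one block of size 2 and the rest size 1 → block sizes [2, 1, 1]

Assembling the blocks gives a Jordan form
J =
  [-1,  1,  0,  0]
  [ 0, -1,  0,  0]
  [ 0,  0, -1,  0]
  [ 0,  0,  0, -1]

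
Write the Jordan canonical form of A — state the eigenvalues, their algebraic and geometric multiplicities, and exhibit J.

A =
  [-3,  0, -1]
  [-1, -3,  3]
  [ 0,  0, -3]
J_3(-3)

The characteristic polynomial is
  det(x·I − A) = x^3 + 9*x^2 + 27*x + 27 = (x + 3)^3

Eigenvalues and multiplicities (the geometric multiplicity of λ is n − rank(A − λI), which equals the number of Jordan blocks for λ):
  λ = -3: algebraic multiplicity = 3, geometric multiplicity = 1

Determining the block sizes for each eigenvalue:
  λ = -3: one block (gm = 1), so the single block has size am = 3 → block sizes [3]

Assembling the blocks gives a Jordan form
J =
  [-3,  1,  0]
  [ 0, -3,  1]
  [ 0,  0, -3]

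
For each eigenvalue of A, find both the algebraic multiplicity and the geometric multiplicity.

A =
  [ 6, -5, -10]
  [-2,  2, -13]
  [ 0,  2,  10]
λ = 6: alg = 3, geom = 1

Step 1 — factor the characteristic polynomial to read off the algebraic multiplicities:
  χ_A(x) = (x - 6)^3

Step 2 — compute geometric multiplicities via the rank-nullity identity g(λ) = n − rank(A − λI):
  rank(A − (6)·I) = 2, so dim ker(A − (6)·I) = n − 2 = 1

Summary:
  λ = 6: algebraic multiplicity = 3, geometric multiplicity = 1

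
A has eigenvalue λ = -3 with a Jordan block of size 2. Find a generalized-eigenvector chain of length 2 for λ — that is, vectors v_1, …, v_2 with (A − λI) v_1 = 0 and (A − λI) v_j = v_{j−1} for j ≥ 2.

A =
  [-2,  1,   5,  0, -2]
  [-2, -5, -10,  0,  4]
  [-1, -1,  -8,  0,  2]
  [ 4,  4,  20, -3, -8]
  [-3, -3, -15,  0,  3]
A Jordan chain for λ = -3 of length 2:
v_1 = (1, -2, -1, 4, -3)ᵀ
v_2 = (1, 0, 0, 0, 0)ᵀ

Let N = A − (-3)·I. We want v_2 with N^2 v_2 = 0 but N^1 v_2 ≠ 0; then v_{j-1} := N · v_j for j = 2, …, 2.

Pick v_2 = (1, 0, 0, 0, 0)ᵀ.
Then v_1 = N · v_2 = (1, -2, -1, 4, -3)ᵀ.

Sanity check: (A − (-3)·I) v_1 = (0, 0, 0, 0, 0)ᵀ = 0. ✓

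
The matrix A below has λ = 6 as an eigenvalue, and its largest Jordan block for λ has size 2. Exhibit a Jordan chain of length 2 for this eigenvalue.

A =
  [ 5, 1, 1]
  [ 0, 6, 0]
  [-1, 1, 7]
A Jordan chain for λ = 6 of length 2:
v_1 = (-1, 0, -1)ᵀ
v_2 = (1, 0, 0)ᵀ

Let N = A − (6)·I. We want v_2 with N^2 v_2 = 0 but N^1 v_2 ≠ 0; then v_{j-1} := N · v_j for j = 2, …, 2.

Pick v_2 = (1, 0, 0)ᵀ.
Then v_1 = N · v_2 = (-1, 0, -1)ᵀ.

Sanity check: (A − (6)·I) v_1 = (0, 0, 0)ᵀ = 0. ✓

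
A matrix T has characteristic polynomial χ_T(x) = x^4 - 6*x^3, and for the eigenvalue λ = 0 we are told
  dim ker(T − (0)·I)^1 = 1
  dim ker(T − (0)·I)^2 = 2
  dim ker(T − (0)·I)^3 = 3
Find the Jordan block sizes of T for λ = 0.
Block sizes for λ = 0: [3]

From the dimensions of kernels of powers, the number of Jordan blocks of size at least j is d_j − d_{j−1} where d_j = dim ker(N^j) (with d_0 = 0). Computing the differences gives [1, 1, 1].
The number of blocks of size exactly k is (#blocks of size ≥ k) − (#blocks of size ≥ k + 1), so the partition is: 1 block(s) of size 3.
In nonincreasing order the block sizes are [3].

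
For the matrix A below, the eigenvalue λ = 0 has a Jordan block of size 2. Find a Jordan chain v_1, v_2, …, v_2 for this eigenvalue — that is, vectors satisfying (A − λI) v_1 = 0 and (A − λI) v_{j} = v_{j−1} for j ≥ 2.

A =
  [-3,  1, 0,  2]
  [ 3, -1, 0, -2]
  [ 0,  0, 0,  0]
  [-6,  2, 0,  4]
A Jordan chain for λ = 0 of length 2:
v_1 = (-3, 3, 0, -6)ᵀ
v_2 = (1, 0, 0, 0)ᵀ

Let N = A − (0)·I. We want v_2 with N^2 v_2 = 0 but N^1 v_2 ≠ 0; then v_{j-1} := N · v_j for j = 2, …, 2.

Pick v_2 = (1, 0, 0, 0)ᵀ.
Then v_1 = N · v_2 = (-3, 3, 0, -6)ᵀ.

Sanity check: (A − (0)·I) v_1 = (0, 0, 0, 0)ᵀ = 0. ✓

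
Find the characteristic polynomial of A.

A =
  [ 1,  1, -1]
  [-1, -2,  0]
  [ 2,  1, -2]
x^3 + 3*x^2 + 3*x + 1

Expanding det(x·I − A) (e.g. by cofactor expansion or by noting that A is similar to its Jordan form J, which has the same characteristic polynomial as A) gives
  χ_A(x) = x^3 + 3*x^2 + 3*x + 1
which factors as (x + 1)^3. The eigenvalues (with algebraic multiplicities) are λ = -1 with multiplicity 3.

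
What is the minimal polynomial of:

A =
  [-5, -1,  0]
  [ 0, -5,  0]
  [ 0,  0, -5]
x^2 + 10*x + 25

The characteristic polynomial is χ_A(x) = (x + 5)^3, so the eigenvalues are known. The minimal polynomial is
  m_A(x) = Π_λ (x − λ)^{k_λ}
where k_λ is the size of the *largest* Jordan block for λ (equivalently, the smallest k with (A − λI)^k v = 0 for every generalised eigenvector v of λ).

  λ = -5: largest Jordan block has size 2, contributing (x + 5)^2

So m_A(x) = (x + 5)^2 = x^2 + 10*x + 25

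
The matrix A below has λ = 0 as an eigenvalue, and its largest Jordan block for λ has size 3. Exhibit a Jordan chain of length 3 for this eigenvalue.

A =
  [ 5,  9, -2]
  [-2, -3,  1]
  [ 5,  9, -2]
A Jordan chain for λ = 0 of length 3:
v_1 = (-3, 1, -3)ᵀ
v_2 = (5, -2, 5)ᵀ
v_3 = (1, 0, 0)ᵀ

Let N = A − (0)·I. We want v_3 with N^3 v_3 = 0 but N^2 v_3 ≠ 0; then v_{j-1} := N · v_j for j = 3, …, 2.

Pick v_3 = (1, 0, 0)ᵀ.
Then v_2 = N · v_3 = (5, -2, 5)ᵀ.
Then v_1 = N · v_2 = (-3, 1, -3)ᵀ.

Sanity check: (A − (0)·I) v_1 = (0, 0, 0)ᵀ = 0. ✓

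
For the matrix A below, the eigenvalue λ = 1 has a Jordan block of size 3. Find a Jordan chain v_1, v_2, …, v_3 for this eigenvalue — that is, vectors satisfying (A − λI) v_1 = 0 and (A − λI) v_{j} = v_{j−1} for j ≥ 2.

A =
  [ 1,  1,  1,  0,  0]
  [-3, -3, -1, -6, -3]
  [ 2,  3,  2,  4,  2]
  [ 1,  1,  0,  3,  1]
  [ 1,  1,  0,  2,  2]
A Jordan chain for λ = 1 of length 3:
v_1 = (-1, 1, -1, 0, 0)ᵀ
v_2 = (0, -3, 2, 1, 1)ᵀ
v_3 = (1, 0, 0, 0, 0)ᵀ

Let N = A − (1)·I. We want v_3 with N^3 v_3 = 0 but N^2 v_3 ≠ 0; then v_{j-1} := N · v_j for j = 3, …, 2.

Pick v_3 = (1, 0, 0, 0, 0)ᵀ.
Then v_2 = N · v_3 = (0, -3, 2, 1, 1)ᵀ.
Then v_1 = N · v_2 = (-1, 1, -1, 0, 0)ᵀ.

Sanity check: (A − (1)·I) v_1 = (0, 0, 0, 0, 0)ᵀ = 0. ✓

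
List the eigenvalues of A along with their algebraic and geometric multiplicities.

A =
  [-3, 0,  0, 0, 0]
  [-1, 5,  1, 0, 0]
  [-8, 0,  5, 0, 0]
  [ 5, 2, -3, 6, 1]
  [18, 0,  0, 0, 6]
λ = -3: alg = 1, geom = 1; λ = 5: alg = 2, geom = 1; λ = 6: alg = 2, geom = 1

Step 1 — factor the characteristic polynomial to read off the algebraic multiplicities:
  χ_A(x) = (x - 6)^2*(x - 5)^2*(x + 3)

Step 2 — compute geometric multiplicities via the rank-nullity identity g(λ) = n − rank(A − λI):
  rank(A − (-3)·I) = 4, so dim ker(A − (-3)·I) = n − 4 = 1
  rank(A − (5)·I) = 4, so dim ker(A − (5)·I) = n − 4 = 1
  rank(A − (6)·I) = 4, so dim ker(A − (6)·I) = n − 4 = 1

Summary:
  λ = -3: algebraic multiplicity = 1, geometric multiplicity = 1
  λ = 5: algebraic multiplicity = 2, geometric multiplicity = 1
  λ = 6: algebraic multiplicity = 2, geometric multiplicity = 1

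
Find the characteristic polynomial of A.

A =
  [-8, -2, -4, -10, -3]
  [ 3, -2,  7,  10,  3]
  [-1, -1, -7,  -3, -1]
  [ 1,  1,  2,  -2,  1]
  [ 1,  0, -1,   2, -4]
x^5 + 23*x^4 + 211*x^3 + 965*x^2 + 2200*x + 2000

Expanding det(x·I − A) (e.g. by cofactor expansion or by noting that A is similar to its Jordan form J, which has the same characteristic polynomial as A) gives
  χ_A(x) = x^5 + 23*x^4 + 211*x^3 + 965*x^2 + 2200*x + 2000
which factors as (x + 4)^2*(x + 5)^3. The eigenvalues (with algebraic multiplicities) are λ = -5 with multiplicity 3, λ = -4 with multiplicity 2.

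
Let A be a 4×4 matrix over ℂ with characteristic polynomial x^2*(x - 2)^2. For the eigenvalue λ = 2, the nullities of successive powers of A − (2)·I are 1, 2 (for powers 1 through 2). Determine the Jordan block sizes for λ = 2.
Block sizes for λ = 2: [2]

From the dimensions of kernels of powers, the number of Jordan blocks of size at least j is d_j − d_{j−1} where d_j = dim ker(N^j) (with d_0 = 0). Computing the differences gives [1, 1].
The number of blocks of size exactly k is (#blocks of size ≥ k) − (#blocks of size ≥ k + 1), so the partition is: 1 block(s) of size 2.
In nonincreasing order the block sizes are [2].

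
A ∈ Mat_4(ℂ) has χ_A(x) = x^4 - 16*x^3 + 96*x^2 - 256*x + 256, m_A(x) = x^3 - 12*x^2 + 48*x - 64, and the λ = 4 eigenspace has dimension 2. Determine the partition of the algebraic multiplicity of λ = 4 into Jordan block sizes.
Block sizes for λ = 4: [3, 1]

Step 1 — from the characteristic polynomial, algebraic multiplicity of λ = 4 is 4. From dim ker(A − (4)·I) = 2, there are exactly 2 Jordan blocks for λ = 4.
Step 2 — from the minimal polynomial, the factor (x − 4)^3 tells us the largest block for λ = 4 has size 3.
Step 3 — with total size 4, 2 blocks, and largest block 3, the block sizes (in nonincreasing order) are [3, 1].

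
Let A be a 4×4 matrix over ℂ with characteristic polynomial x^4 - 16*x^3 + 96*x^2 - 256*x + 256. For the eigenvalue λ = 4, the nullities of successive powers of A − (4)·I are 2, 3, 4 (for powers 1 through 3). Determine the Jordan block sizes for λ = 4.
Block sizes for λ = 4: [3, 1]

From the dimensions of kernels of powers, the number of Jordan blocks of size at least j is d_j − d_{j−1} where d_j = dim ker(N^j) (with d_0 = 0). Computing the differences gives [2, 1, 1].
The number of blocks of size exactly k is (#blocks of size ≥ k) − (#blocks of size ≥ k + 1), so the partition is: 1 block(s) of size 1, 1 block(s) of size 3.
In nonincreasing order the block sizes are [3, 1].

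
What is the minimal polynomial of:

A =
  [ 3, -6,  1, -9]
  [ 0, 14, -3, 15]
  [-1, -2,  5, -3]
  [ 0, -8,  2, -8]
x^4 - 14*x^3 + 72*x^2 - 160*x + 128

The characteristic polynomial is χ_A(x) = (x - 4)^3*(x - 2), so the eigenvalues are known. The minimal polynomial is
  m_A(x) = Π_λ (x − λ)^{k_λ}
where k_λ is the size of the *largest* Jordan block for λ (equivalently, the smallest k with (A − λI)^k v = 0 for every generalised eigenvector v of λ).

  λ = 2: largest Jordan block has size 1, contributing (x − 2)
  λ = 4: largest Jordan block has size 3, contributing (x − 4)^3

So m_A(x) = (x - 4)^3*(x - 2) = x^4 - 14*x^3 + 72*x^2 - 160*x + 128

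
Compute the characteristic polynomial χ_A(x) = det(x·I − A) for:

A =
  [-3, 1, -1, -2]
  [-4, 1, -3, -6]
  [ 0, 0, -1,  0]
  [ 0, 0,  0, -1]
x^4 + 4*x^3 + 6*x^2 + 4*x + 1

Expanding det(x·I − A) (e.g. by cofactor expansion or by noting that A is similar to its Jordan form J, which has the same characteristic polynomial as A) gives
  χ_A(x) = x^4 + 4*x^3 + 6*x^2 + 4*x + 1
which factors as (x + 1)^4. The eigenvalues (with algebraic multiplicities) are λ = -1 with multiplicity 4.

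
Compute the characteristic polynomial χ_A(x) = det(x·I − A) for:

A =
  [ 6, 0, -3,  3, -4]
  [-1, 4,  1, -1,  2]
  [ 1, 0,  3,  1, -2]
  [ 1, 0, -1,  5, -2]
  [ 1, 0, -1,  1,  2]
x^5 - 20*x^4 + 160*x^3 - 640*x^2 + 1280*x - 1024

Expanding det(x·I − A) (e.g. by cofactor expansion or by noting that A is similar to its Jordan form J, which has the same characteristic polynomial as A) gives
  χ_A(x) = x^5 - 20*x^4 + 160*x^3 - 640*x^2 + 1280*x - 1024
which factors as (x - 4)^5. The eigenvalues (with algebraic multiplicities) are λ = 4 with multiplicity 5.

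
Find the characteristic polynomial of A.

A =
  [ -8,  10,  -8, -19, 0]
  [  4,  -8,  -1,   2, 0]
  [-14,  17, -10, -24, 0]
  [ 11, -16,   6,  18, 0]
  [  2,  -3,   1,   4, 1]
x^5 + 7*x^4 - 2*x^3 - 46*x^2 + 65*x - 25

Expanding det(x·I − A) (e.g. by cofactor expansion or by noting that A is similar to its Jordan form J, which has the same characteristic polynomial as A) gives
  χ_A(x) = x^5 + 7*x^4 - 2*x^3 - 46*x^2 + 65*x - 25
which factors as (x - 1)^3*(x + 5)^2. The eigenvalues (with algebraic multiplicities) are λ = -5 with multiplicity 2, λ = 1 with multiplicity 3.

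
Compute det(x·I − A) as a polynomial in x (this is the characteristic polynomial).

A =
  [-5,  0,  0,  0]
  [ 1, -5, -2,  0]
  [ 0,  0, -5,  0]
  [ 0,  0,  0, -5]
x^4 + 20*x^3 + 150*x^2 + 500*x + 625

Expanding det(x·I − A) (e.g. by cofactor expansion or by noting that A is similar to its Jordan form J, which has the same characteristic polynomial as A) gives
  χ_A(x) = x^4 + 20*x^3 + 150*x^2 + 500*x + 625
which factors as (x + 5)^4. The eigenvalues (with algebraic multiplicities) are λ = -5 with multiplicity 4.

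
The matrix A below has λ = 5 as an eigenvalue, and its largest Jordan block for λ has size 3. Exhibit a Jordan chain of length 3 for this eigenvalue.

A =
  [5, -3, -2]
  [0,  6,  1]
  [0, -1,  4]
A Jordan chain for λ = 5 of length 3:
v_1 = (-1, 0, 0)ᵀ
v_2 = (-3, 1, -1)ᵀ
v_3 = (0, 1, 0)ᵀ

Let N = A − (5)·I. We want v_3 with N^3 v_3 = 0 but N^2 v_3 ≠ 0; then v_{j-1} := N · v_j for j = 3, …, 2.

Pick v_3 = (0, 1, 0)ᵀ.
Then v_2 = N · v_3 = (-3, 1, -1)ᵀ.
Then v_1 = N · v_2 = (-1, 0, 0)ᵀ.

Sanity check: (A − (5)·I) v_1 = (0, 0, 0)ᵀ = 0. ✓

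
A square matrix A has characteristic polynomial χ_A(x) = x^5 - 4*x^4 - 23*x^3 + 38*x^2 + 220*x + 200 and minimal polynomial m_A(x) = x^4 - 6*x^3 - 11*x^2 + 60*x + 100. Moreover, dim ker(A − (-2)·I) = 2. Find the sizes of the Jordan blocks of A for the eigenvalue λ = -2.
Block sizes for λ = -2: [2, 1]

Step 1 — from the characteristic polynomial, algebraic multiplicity of λ = -2 is 3. From dim ker(A − (-2)·I) = 2, there are exactly 2 Jordan blocks for λ = -2.
Step 2 — from the minimal polynomial, the factor (x + 2)^2 tells us the largest block for λ = -2 has size 2.
Step 3 — with total size 3, 2 blocks, and largest block 2, the block sizes (in nonincreasing order) are [2, 1].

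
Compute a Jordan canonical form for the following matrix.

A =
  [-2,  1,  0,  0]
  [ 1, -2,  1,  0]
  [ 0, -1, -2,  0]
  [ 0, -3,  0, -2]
J_3(-2) ⊕ J_1(-2)

The characteristic polynomial is
  det(x·I − A) = x^4 + 8*x^3 + 24*x^2 + 32*x + 16 = (x + 2)^4

Eigenvalues and multiplicities (the geometric multiplicity of λ is n − rank(A − λI), which equals the number of Jordan blocks for λ):
  λ = -2: algebraic multiplicity = 4, geometric multiplicity = 2

Determining the block sizes for each eigenvalue:
  λ = -2: with am = 4 and gm = 2, the partition is not yet determined (e.g. several partitions of 4 into 2 parts exist). Let N = A − (-2)·I. Computing rank(N^1) = 2, rank(N^2) = 1, rank(N^3) = 0; the number of blocks of size ≥ j is rank(N^{j−1}) − rank(N^j), giving [2, 1, 1]. So we have 1 block(s) of size 3, 1 block(s) of size 1 → block sizes [3, 1]

Assembling the blocks gives a Jordan form
J =
  [-2,  1,  0,  0]
  [ 0, -2,  1,  0]
  [ 0,  0, -2,  0]
  [ 0,  0,  0, -2]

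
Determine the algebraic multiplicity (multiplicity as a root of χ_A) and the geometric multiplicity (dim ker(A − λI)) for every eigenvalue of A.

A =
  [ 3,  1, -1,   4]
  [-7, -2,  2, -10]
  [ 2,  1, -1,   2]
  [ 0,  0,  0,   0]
λ = 0: alg = 4, geom = 2

Step 1 — factor the characteristic polynomial to read off the algebraic multiplicities:
  χ_A(x) = x^4

Step 2 — compute geometric multiplicities via the rank-nullity identity g(λ) = n − rank(A − λI):
  rank(A − (0)·I) = 2, so dim ker(A − (0)·I) = n − 2 = 2

Summary:
  λ = 0: algebraic multiplicity = 4, geometric multiplicity = 2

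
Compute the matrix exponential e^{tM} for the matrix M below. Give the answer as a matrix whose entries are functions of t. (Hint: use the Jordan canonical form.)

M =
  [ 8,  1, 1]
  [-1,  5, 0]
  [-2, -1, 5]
e^{tM} =
  [t^2*exp(6*t)/2 + 2*t*exp(6*t) + exp(6*t), t*exp(6*t), t^2*exp(6*t)/2 + t*exp(6*t)]
  [-t^2*exp(6*t)/2 - t*exp(6*t), -t*exp(6*t) + exp(6*t), -t^2*exp(6*t)/2]
  [-t^2*exp(6*t)/2 - 2*t*exp(6*t), -t*exp(6*t), -t^2*exp(6*t)/2 - t*exp(6*t) + exp(6*t)]

Strategy: write M = P · J · P⁻¹ where J is a Jordan canonical form, so e^{tM} = P · e^{tJ} · P⁻¹, and e^{tJ} can be computed block-by-block.

M has Jordan form
J =
  [6, 1, 0]
  [0, 6, 1]
  [0, 0, 6]
(up to reordering of blocks).

Per-block formulas:
  For a 3×3 Jordan block J_3(6): exp(t · J_3(6)) = e^(6t)·(I + t·N + (t^2/2)·N^2), where N is the 3×3 nilpotent shift.

After assembling e^{tJ} and conjugating by P, we get:

e^{tM} =
  [t^2*exp(6*t)/2 + 2*t*exp(6*t) + exp(6*t), t*exp(6*t), t^2*exp(6*t)/2 + t*exp(6*t)]
  [-t^2*exp(6*t)/2 - t*exp(6*t), -t*exp(6*t) + exp(6*t), -t^2*exp(6*t)/2]
  [-t^2*exp(6*t)/2 - 2*t*exp(6*t), -t*exp(6*t), -t^2*exp(6*t)/2 - t*exp(6*t) + exp(6*t)]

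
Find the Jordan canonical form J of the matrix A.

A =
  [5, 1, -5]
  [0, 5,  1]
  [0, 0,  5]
J_3(5)

The characteristic polynomial is
  det(x·I − A) = x^3 - 15*x^2 + 75*x - 125 = (x - 5)^3

Eigenvalues and multiplicities (the geometric multiplicity of λ is n − rank(A − λI), which equals the number of Jordan blocks for λ):
  λ = 5: algebraic multiplicity = 3, geometric multiplicity = 1

Determining the block sizes for each eigenvalue:
  λ = 5: one block (gm = 1), so the single block has size am = 3 → block sizes [3]

Assembling the blocks gives a Jordan form
J =
  [5, 1, 0]
  [0, 5, 1]
  [0, 0, 5]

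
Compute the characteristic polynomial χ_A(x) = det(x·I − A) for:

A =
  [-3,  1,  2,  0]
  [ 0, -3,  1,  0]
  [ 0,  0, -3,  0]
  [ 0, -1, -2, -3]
x^4 + 12*x^3 + 54*x^2 + 108*x + 81

Expanding det(x·I − A) (e.g. by cofactor expansion or by noting that A is similar to its Jordan form J, which has the same characteristic polynomial as A) gives
  χ_A(x) = x^4 + 12*x^3 + 54*x^2 + 108*x + 81
which factors as (x + 3)^4. The eigenvalues (with algebraic multiplicities) are λ = -3 with multiplicity 4.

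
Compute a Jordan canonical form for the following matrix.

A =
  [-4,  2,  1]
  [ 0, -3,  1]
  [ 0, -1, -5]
J_3(-4)

The characteristic polynomial is
  det(x·I − A) = x^3 + 12*x^2 + 48*x + 64 = (x + 4)^3

Eigenvalues and multiplicities (the geometric multiplicity of λ is n − rank(A − λI), which equals the number of Jordan blocks for λ):
  λ = -4: algebraic multiplicity = 3, geometric multiplicity = 1

Determining the block sizes for each eigenvalue:
  λ = -4: one block (gm = 1), so the single block has size am = 3 → block sizes [3]

Assembling the blocks gives a Jordan form
J =
  [-4,  1,  0]
  [ 0, -4,  1]
  [ 0,  0, -4]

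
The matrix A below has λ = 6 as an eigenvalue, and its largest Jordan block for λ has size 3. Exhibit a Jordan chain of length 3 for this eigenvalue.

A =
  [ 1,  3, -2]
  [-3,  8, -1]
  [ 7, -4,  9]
A Jordan chain for λ = 6 of length 3:
v_1 = (2, 2, -2)ᵀ
v_2 = (-5, -3, 7)ᵀ
v_3 = (1, 0, 0)ᵀ

Let N = A − (6)·I. We want v_3 with N^3 v_3 = 0 but N^2 v_3 ≠ 0; then v_{j-1} := N · v_j for j = 3, …, 2.

Pick v_3 = (1, 0, 0)ᵀ.
Then v_2 = N · v_3 = (-5, -3, 7)ᵀ.
Then v_1 = N · v_2 = (2, 2, -2)ᵀ.

Sanity check: (A − (6)·I) v_1 = (0, 0, 0)ᵀ = 0. ✓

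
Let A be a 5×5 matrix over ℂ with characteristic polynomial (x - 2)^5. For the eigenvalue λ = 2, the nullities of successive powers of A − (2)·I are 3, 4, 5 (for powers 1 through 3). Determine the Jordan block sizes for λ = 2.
Block sizes for λ = 2: [3, 1, 1]

From the dimensions of kernels of powers, the number of Jordan blocks of size at least j is d_j − d_{j−1} where d_j = dim ker(N^j) (with d_0 = 0). Computing the differences gives [3, 1, 1].
The number of blocks of size exactly k is (#blocks of size ≥ k) − (#blocks of size ≥ k + 1), so the partition is: 2 block(s) of size 1, 1 block(s) of size 3.
In nonincreasing order the block sizes are [3, 1, 1].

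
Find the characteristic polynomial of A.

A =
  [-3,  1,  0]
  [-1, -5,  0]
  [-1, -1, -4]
x^3 + 12*x^2 + 48*x + 64

Expanding det(x·I − A) (e.g. by cofactor expansion or by noting that A is similar to its Jordan form J, which has the same characteristic polynomial as A) gives
  χ_A(x) = x^3 + 12*x^2 + 48*x + 64
which factors as (x + 4)^3. The eigenvalues (with algebraic multiplicities) are λ = -4 with multiplicity 3.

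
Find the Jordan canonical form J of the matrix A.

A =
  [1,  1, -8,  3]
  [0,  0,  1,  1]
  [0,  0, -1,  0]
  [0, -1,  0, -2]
J_3(-1) ⊕ J_1(1)

The characteristic polynomial is
  det(x·I − A) = x^4 + 2*x^3 - 2*x - 1 = (x - 1)*(x + 1)^3

Eigenvalues and multiplicities (the geometric multiplicity of λ is n − rank(A − λI), which equals the number of Jordan blocks for λ):
  λ = -1: algebraic multiplicity = 3, geometric multiplicity = 1
  λ = 1: algebraic multiplicity = 1, geometric multiplicity = 1

Determining the block sizes for each eigenvalue:
  λ = -1: one block (gm = 1), so the single block has size am = 3 → block sizes [3]
  λ = 1: one block (gm = 1), so the single block has size am = 1 → block sizes [1]

Assembling the blocks gives a Jordan form
J =
  [-1,  1,  0, 0]
  [ 0, -1,  1, 0]
  [ 0,  0, -1, 0]
  [ 0,  0,  0, 1]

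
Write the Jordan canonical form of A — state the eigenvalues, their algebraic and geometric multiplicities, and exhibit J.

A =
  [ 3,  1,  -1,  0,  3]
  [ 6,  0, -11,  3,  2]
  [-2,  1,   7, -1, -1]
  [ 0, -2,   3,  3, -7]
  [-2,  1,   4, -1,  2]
J_3(3) ⊕ J_2(3)

The characteristic polynomial is
  det(x·I − A) = x^5 - 15*x^4 + 90*x^3 - 270*x^2 + 405*x - 243 = (x - 3)^5

Eigenvalues and multiplicities (the geometric multiplicity of λ is n − rank(A − λI), which equals the number of Jordan blocks for λ):
  λ = 3: algebraic multiplicity = 5, geometric multiplicity = 2

Determining the block sizes for each eigenvalue:
  λ = 3: with am = 5 and gm = 2, the partition is not yet determined (e.g. several partitions of 5 into 2 parts exist). Let N = A − (3)·I. Computing rank(N^1) = 3, rank(N^2) = 1, rank(N^3) = 0; the number of blocks of size ≥ j is rank(N^{j−1}) − rank(N^j), giving [2, 2, 1]. So we have 1 block(s) of size 3, 1 block(s) of size 2 → block sizes [3, 2]

Assembling the blocks gives a Jordan form
J =
  [3, 1, 0, 0, 0]
  [0, 3, 1, 0, 0]
  [0, 0, 3, 0, 0]
  [0, 0, 0, 3, 1]
  [0, 0, 0, 0, 3]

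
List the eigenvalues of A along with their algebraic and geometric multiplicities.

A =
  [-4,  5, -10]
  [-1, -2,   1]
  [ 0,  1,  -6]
λ = -4: alg = 3, geom = 1

Step 1 — factor the characteristic polynomial to read off the algebraic multiplicities:
  χ_A(x) = (x + 4)^3

Step 2 — compute geometric multiplicities via the rank-nullity identity g(λ) = n − rank(A − λI):
  rank(A − (-4)·I) = 2, so dim ker(A − (-4)·I) = n − 2 = 1

Summary:
  λ = -4: algebraic multiplicity = 3, geometric multiplicity = 1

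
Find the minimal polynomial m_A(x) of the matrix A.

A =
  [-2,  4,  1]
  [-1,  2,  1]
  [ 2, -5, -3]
x^3 + 3*x^2 + 3*x + 1

The characteristic polynomial is χ_A(x) = (x + 1)^3, so the eigenvalues are known. The minimal polynomial is
  m_A(x) = Π_λ (x − λ)^{k_λ}
where k_λ is the size of the *largest* Jordan block for λ (equivalently, the smallest k with (A − λI)^k v = 0 for every generalised eigenvector v of λ).

  λ = -1: largest Jordan block has size 3, contributing (x + 1)^3

So m_A(x) = (x + 1)^3 = x^3 + 3*x^2 + 3*x + 1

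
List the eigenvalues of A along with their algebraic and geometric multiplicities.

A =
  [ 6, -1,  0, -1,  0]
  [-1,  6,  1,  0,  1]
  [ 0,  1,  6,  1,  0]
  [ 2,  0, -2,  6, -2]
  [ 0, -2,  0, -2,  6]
λ = 6: alg = 5, geom = 3

Step 1 — factor the characteristic polynomial to read off the algebraic multiplicities:
  χ_A(x) = (x - 6)^5

Step 2 — compute geometric multiplicities via the rank-nullity identity g(λ) = n − rank(A − λI):
  rank(A − (6)·I) = 2, so dim ker(A − (6)·I) = n − 2 = 3

Summary:
  λ = 6: algebraic multiplicity = 5, geometric multiplicity = 3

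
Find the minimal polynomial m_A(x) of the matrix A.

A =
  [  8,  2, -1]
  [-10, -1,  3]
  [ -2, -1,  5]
x^3 - 12*x^2 + 48*x - 64

The characteristic polynomial is χ_A(x) = (x - 4)^3, so the eigenvalues are known. The minimal polynomial is
  m_A(x) = Π_λ (x − λ)^{k_λ}
where k_λ is the size of the *largest* Jordan block for λ (equivalently, the smallest k with (A − λI)^k v = 0 for every generalised eigenvector v of λ).

  λ = 4: largest Jordan block has size 3, contributing (x − 4)^3

So m_A(x) = (x - 4)^3 = x^3 - 12*x^2 + 48*x - 64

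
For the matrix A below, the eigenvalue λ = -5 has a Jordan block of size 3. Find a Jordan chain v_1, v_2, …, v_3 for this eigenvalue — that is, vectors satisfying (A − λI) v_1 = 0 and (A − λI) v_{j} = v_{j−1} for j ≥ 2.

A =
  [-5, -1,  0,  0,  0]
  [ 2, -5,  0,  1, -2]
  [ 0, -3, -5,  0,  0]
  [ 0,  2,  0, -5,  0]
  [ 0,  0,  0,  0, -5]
A Jordan chain for λ = -5 of length 3:
v_1 = (-2, 0, -6, 4, 0)ᵀ
v_2 = (0, 2, 0, 0, 0)ᵀ
v_3 = (1, 0, 0, 0, 0)ᵀ

Let N = A − (-5)·I. We want v_3 with N^3 v_3 = 0 but N^2 v_3 ≠ 0; then v_{j-1} := N · v_j for j = 3, …, 2.

Pick v_3 = (1, 0, 0, 0, 0)ᵀ.
Then v_2 = N · v_3 = (0, 2, 0, 0, 0)ᵀ.
Then v_1 = N · v_2 = (-2, 0, -6, 4, 0)ᵀ.

Sanity check: (A − (-5)·I) v_1 = (0, 0, 0, 0, 0)ᵀ = 0. ✓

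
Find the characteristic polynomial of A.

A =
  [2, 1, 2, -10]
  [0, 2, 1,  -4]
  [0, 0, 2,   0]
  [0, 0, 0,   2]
x^4 - 8*x^3 + 24*x^2 - 32*x + 16

Expanding det(x·I − A) (e.g. by cofactor expansion or by noting that A is similar to its Jordan form J, which has the same characteristic polynomial as A) gives
  χ_A(x) = x^4 - 8*x^3 + 24*x^2 - 32*x + 16
which factors as (x - 2)^4. The eigenvalues (with algebraic multiplicities) are λ = 2 with multiplicity 4.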